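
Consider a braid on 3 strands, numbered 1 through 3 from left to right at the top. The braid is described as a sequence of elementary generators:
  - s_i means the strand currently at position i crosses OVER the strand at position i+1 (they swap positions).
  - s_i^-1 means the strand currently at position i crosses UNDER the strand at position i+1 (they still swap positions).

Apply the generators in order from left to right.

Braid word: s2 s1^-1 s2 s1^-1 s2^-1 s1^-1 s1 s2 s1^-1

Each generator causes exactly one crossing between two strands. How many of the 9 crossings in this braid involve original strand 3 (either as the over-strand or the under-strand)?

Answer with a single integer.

Answer: 6

Derivation:
Gen 1: crossing 2x3. Involves strand 3? yes. Count so far: 1
Gen 2: crossing 1x3. Involves strand 3? yes. Count so far: 2
Gen 3: crossing 1x2. Involves strand 3? no. Count so far: 2
Gen 4: crossing 3x2. Involves strand 3? yes. Count so far: 3
Gen 5: crossing 3x1. Involves strand 3? yes. Count so far: 4
Gen 6: crossing 2x1. Involves strand 3? no. Count so far: 4
Gen 7: crossing 1x2. Involves strand 3? no. Count so far: 4
Gen 8: crossing 1x3. Involves strand 3? yes. Count so far: 5
Gen 9: crossing 2x3. Involves strand 3? yes. Count so far: 6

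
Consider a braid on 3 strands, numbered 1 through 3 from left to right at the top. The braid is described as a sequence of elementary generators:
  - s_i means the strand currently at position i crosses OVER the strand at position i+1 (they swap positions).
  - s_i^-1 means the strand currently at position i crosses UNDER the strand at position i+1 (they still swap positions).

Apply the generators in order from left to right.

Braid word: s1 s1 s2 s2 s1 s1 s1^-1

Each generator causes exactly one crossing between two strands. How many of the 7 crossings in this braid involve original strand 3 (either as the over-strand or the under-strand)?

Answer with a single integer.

Gen 1: crossing 1x2. Involves strand 3? no. Count so far: 0
Gen 2: crossing 2x1. Involves strand 3? no. Count so far: 0
Gen 3: crossing 2x3. Involves strand 3? yes. Count so far: 1
Gen 4: crossing 3x2. Involves strand 3? yes. Count so far: 2
Gen 5: crossing 1x2. Involves strand 3? no. Count so far: 2
Gen 6: crossing 2x1. Involves strand 3? no. Count so far: 2
Gen 7: crossing 1x2. Involves strand 3? no. Count so far: 2

Answer: 2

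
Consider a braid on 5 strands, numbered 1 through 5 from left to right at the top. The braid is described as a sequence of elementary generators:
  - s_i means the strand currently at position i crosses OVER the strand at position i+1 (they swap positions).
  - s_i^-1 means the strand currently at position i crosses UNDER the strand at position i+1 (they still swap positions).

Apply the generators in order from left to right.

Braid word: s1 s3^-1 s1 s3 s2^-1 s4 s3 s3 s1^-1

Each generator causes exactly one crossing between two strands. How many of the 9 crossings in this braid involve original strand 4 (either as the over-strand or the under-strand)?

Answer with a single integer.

Gen 1: crossing 1x2. Involves strand 4? no. Count so far: 0
Gen 2: crossing 3x4. Involves strand 4? yes. Count so far: 1
Gen 3: crossing 2x1. Involves strand 4? no. Count so far: 1
Gen 4: crossing 4x3. Involves strand 4? yes. Count so far: 2
Gen 5: crossing 2x3. Involves strand 4? no. Count so far: 2
Gen 6: crossing 4x5. Involves strand 4? yes. Count so far: 3
Gen 7: crossing 2x5. Involves strand 4? no. Count so far: 3
Gen 8: crossing 5x2. Involves strand 4? no. Count so far: 3
Gen 9: crossing 1x3. Involves strand 4? no. Count so far: 3

Answer: 3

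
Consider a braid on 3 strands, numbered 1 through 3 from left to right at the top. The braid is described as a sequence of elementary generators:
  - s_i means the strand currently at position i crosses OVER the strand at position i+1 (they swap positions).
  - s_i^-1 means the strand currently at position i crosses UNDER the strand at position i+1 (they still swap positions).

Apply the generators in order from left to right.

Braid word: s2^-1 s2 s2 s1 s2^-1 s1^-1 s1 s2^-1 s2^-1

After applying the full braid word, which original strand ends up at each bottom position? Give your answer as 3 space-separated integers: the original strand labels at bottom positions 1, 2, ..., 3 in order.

Gen 1 (s2^-1): strand 2 crosses under strand 3. Perm now: [1 3 2]
Gen 2 (s2): strand 3 crosses over strand 2. Perm now: [1 2 3]
Gen 3 (s2): strand 2 crosses over strand 3. Perm now: [1 3 2]
Gen 4 (s1): strand 1 crosses over strand 3. Perm now: [3 1 2]
Gen 5 (s2^-1): strand 1 crosses under strand 2. Perm now: [3 2 1]
Gen 6 (s1^-1): strand 3 crosses under strand 2. Perm now: [2 3 1]
Gen 7 (s1): strand 2 crosses over strand 3. Perm now: [3 2 1]
Gen 8 (s2^-1): strand 2 crosses under strand 1. Perm now: [3 1 2]
Gen 9 (s2^-1): strand 1 crosses under strand 2. Perm now: [3 2 1]

Answer: 3 2 1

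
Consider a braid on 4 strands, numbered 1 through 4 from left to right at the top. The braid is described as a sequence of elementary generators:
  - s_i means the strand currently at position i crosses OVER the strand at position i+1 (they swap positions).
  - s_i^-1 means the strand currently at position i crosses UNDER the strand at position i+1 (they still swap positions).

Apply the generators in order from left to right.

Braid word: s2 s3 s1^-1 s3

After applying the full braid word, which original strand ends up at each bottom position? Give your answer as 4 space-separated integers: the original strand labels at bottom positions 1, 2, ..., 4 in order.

Answer: 3 1 2 4

Derivation:
Gen 1 (s2): strand 2 crosses over strand 3. Perm now: [1 3 2 4]
Gen 2 (s3): strand 2 crosses over strand 4. Perm now: [1 3 4 2]
Gen 3 (s1^-1): strand 1 crosses under strand 3. Perm now: [3 1 4 2]
Gen 4 (s3): strand 4 crosses over strand 2. Perm now: [3 1 2 4]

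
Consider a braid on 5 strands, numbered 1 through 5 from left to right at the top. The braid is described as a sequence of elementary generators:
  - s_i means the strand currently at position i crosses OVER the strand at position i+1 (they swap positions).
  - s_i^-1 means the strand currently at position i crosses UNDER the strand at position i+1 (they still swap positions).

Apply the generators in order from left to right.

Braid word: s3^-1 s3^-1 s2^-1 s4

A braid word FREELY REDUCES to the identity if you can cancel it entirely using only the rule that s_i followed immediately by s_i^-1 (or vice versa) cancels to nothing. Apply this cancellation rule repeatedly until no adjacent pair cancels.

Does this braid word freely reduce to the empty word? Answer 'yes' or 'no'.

Answer: no

Derivation:
Gen 1 (s3^-1): push. Stack: [s3^-1]
Gen 2 (s3^-1): push. Stack: [s3^-1 s3^-1]
Gen 3 (s2^-1): push. Stack: [s3^-1 s3^-1 s2^-1]
Gen 4 (s4): push. Stack: [s3^-1 s3^-1 s2^-1 s4]
Reduced word: s3^-1 s3^-1 s2^-1 s4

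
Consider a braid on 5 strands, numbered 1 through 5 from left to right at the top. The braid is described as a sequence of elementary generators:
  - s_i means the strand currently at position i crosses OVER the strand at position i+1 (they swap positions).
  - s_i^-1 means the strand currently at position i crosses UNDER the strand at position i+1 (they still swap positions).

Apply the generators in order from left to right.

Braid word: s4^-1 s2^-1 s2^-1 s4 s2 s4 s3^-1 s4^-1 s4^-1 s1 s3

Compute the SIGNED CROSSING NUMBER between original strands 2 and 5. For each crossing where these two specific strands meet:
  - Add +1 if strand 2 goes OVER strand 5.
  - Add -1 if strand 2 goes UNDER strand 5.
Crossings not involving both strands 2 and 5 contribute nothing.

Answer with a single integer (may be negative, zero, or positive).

Answer: -2

Derivation:
Gen 1: crossing 4x5. Both 2&5? no. Sum: 0
Gen 2: crossing 2x3. Both 2&5? no. Sum: 0
Gen 3: crossing 3x2. Both 2&5? no. Sum: 0
Gen 4: crossing 5x4. Both 2&5? no. Sum: 0
Gen 5: crossing 2x3. Both 2&5? no. Sum: 0
Gen 6: crossing 4x5. Both 2&5? no. Sum: 0
Gen 7: 2 under 5. Both 2&5? yes. Contrib: -1. Sum: -1
Gen 8: crossing 2x4. Both 2&5? no. Sum: -1
Gen 9: crossing 4x2. Both 2&5? no. Sum: -1
Gen 10: crossing 1x3. Both 2&5? no. Sum: -1
Gen 11: 5 over 2. Both 2&5? yes. Contrib: -1. Sum: -2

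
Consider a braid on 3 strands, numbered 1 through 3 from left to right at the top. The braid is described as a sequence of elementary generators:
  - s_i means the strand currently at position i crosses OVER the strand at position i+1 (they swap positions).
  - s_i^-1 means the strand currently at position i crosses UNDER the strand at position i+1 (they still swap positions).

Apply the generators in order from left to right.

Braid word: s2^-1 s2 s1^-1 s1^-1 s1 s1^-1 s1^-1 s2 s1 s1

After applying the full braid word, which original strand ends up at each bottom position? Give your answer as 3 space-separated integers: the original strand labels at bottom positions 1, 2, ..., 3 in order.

Answer: 2 3 1

Derivation:
Gen 1 (s2^-1): strand 2 crosses under strand 3. Perm now: [1 3 2]
Gen 2 (s2): strand 3 crosses over strand 2. Perm now: [1 2 3]
Gen 3 (s1^-1): strand 1 crosses under strand 2. Perm now: [2 1 3]
Gen 4 (s1^-1): strand 2 crosses under strand 1. Perm now: [1 2 3]
Gen 5 (s1): strand 1 crosses over strand 2. Perm now: [2 1 3]
Gen 6 (s1^-1): strand 2 crosses under strand 1. Perm now: [1 2 3]
Gen 7 (s1^-1): strand 1 crosses under strand 2. Perm now: [2 1 3]
Gen 8 (s2): strand 1 crosses over strand 3. Perm now: [2 3 1]
Gen 9 (s1): strand 2 crosses over strand 3. Perm now: [3 2 1]
Gen 10 (s1): strand 3 crosses over strand 2. Perm now: [2 3 1]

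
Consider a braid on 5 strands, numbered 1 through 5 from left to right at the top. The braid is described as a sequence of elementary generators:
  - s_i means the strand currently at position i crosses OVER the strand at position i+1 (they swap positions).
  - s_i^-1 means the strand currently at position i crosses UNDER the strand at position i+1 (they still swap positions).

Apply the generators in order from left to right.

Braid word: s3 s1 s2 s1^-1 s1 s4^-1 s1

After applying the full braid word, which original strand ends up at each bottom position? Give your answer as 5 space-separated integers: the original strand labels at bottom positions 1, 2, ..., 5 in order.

Gen 1 (s3): strand 3 crosses over strand 4. Perm now: [1 2 4 3 5]
Gen 2 (s1): strand 1 crosses over strand 2. Perm now: [2 1 4 3 5]
Gen 3 (s2): strand 1 crosses over strand 4. Perm now: [2 4 1 3 5]
Gen 4 (s1^-1): strand 2 crosses under strand 4. Perm now: [4 2 1 3 5]
Gen 5 (s1): strand 4 crosses over strand 2. Perm now: [2 4 1 3 5]
Gen 6 (s4^-1): strand 3 crosses under strand 5. Perm now: [2 4 1 5 3]
Gen 7 (s1): strand 2 crosses over strand 4. Perm now: [4 2 1 5 3]

Answer: 4 2 1 5 3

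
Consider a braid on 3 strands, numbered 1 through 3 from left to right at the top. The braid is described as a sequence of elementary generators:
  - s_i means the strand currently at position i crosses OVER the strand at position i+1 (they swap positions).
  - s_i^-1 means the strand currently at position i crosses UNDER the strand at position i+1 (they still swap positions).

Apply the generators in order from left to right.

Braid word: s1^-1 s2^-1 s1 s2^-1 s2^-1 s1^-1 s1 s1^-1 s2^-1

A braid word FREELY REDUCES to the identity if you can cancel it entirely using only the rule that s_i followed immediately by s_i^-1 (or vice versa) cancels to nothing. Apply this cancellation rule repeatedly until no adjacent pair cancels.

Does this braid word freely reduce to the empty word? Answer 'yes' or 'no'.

Answer: no

Derivation:
Gen 1 (s1^-1): push. Stack: [s1^-1]
Gen 2 (s2^-1): push. Stack: [s1^-1 s2^-1]
Gen 3 (s1): push. Stack: [s1^-1 s2^-1 s1]
Gen 4 (s2^-1): push. Stack: [s1^-1 s2^-1 s1 s2^-1]
Gen 5 (s2^-1): push. Stack: [s1^-1 s2^-1 s1 s2^-1 s2^-1]
Gen 6 (s1^-1): push. Stack: [s1^-1 s2^-1 s1 s2^-1 s2^-1 s1^-1]
Gen 7 (s1): cancels prior s1^-1. Stack: [s1^-1 s2^-1 s1 s2^-1 s2^-1]
Gen 8 (s1^-1): push. Stack: [s1^-1 s2^-1 s1 s2^-1 s2^-1 s1^-1]
Gen 9 (s2^-1): push. Stack: [s1^-1 s2^-1 s1 s2^-1 s2^-1 s1^-1 s2^-1]
Reduced word: s1^-1 s2^-1 s1 s2^-1 s2^-1 s1^-1 s2^-1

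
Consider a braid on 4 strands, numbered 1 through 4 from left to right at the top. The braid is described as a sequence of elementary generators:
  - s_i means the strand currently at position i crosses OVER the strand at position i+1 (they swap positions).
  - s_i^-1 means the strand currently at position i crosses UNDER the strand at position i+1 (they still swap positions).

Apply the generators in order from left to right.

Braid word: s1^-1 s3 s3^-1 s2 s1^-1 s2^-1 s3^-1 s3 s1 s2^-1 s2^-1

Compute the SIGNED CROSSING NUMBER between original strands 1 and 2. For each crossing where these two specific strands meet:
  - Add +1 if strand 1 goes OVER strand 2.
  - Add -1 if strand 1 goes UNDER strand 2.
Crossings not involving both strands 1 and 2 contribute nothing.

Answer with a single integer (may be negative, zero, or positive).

Gen 1: 1 under 2. Both 1&2? yes. Contrib: -1. Sum: -1
Gen 2: crossing 3x4. Both 1&2? no. Sum: -1
Gen 3: crossing 4x3. Both 1&2? no. Sum: -1
Gen 4: crossing 1x3. Both 1&2? no. Sum: -1
Gen 5: crossing 2x3. Both 1&2? no. Sum: -1
Gen 6: 2 under 1. Both 1&2? yes. Contrib: +1. Sum: 0
Gen 7: crossing 2x4. Both 1&2? no. Sum: 0
Gen 8: crossing 4x2. Both 1&2? no. Sum: 0
Gen 9: crossing 3x1. Both 1&2? no. Sum: 0
Gen 10: crossing 3x2. Both 1&2? no. Sum: 0
Gen 11: crossing 2x3. Both 1&2? no. Sum: 0

Answer: 0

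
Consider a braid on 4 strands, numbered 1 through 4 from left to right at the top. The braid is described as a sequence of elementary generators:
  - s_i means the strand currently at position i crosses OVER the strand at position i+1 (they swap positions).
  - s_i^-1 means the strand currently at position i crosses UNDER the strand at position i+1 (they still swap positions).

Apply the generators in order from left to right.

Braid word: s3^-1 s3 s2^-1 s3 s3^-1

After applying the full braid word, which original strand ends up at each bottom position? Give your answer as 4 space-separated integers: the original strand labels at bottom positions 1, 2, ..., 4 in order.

Answer: 1 3 2 4

Derivation:
Gen 1 (s3^-1): strand 3 crosses under strand 4. Perm now: [1 2 4 3]
Gen 2 (s3): strand 4 crosses over strand 3. Perm now: [1 2 3 4]
Gen 3 (s2^-1): strand 2 crosses under strand 3. Perm now: [1 3 2 4]
Gen 4 (s3): strand 2 crosses over strand 4. Perm now: [1 3 4 2]
Gen 5 (s3^-1): strand 4 crosses under strand 2. Perm now: [1 3 2 4]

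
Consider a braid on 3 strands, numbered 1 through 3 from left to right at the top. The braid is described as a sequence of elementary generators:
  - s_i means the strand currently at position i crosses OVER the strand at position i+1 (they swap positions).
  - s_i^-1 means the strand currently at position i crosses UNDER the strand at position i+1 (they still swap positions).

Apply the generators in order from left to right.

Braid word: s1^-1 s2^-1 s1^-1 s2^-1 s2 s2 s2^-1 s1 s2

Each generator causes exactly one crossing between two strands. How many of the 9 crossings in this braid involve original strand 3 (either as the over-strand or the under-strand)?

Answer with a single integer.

Gen 1: crossing 1x2. Involves strand 3? no. Count so far: 0
Gen 2: crossing 1x3. Involves strand 3? yes. Count so far: 1
Gen 3: crossing 2x3. Involves strand 3? yes. Count so far: 2
Gen 4: crossing 2x1. Involves strand 3? no. Count so far: 2
Gen 5: crossing 1x2. Involves strand 3? no. Count so far: 2
Gen 6: crossing 2x1. Involves strand 3? no. Count so far: 2
Gen 7: crossing 1x2. Involves strand 3? no. Count so far: 2
Gen 8: crossing 3x2. Involves strand 3? yes. Count so far: 3
Gen 9: crossing 3x1. Involves strand 3? yes. Count so far: 4

Answer: 4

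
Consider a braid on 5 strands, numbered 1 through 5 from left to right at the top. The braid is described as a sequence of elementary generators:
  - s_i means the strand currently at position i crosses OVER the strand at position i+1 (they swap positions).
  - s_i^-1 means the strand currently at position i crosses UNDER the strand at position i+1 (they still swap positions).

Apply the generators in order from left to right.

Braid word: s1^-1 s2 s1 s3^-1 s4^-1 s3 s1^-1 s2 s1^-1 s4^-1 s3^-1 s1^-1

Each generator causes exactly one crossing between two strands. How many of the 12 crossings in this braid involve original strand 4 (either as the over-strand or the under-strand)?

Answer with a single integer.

Gen 1: crossing 1x2. Involves strand 4? no. Count so far: 0
Gen 2: crossing 1x3. Involves strand 4? no. Count so far: 0
Gen 3: crossing 2x3. Involves strand 4? no. Count so far: 0
Gen 4: crossing 1x4. Involves strand 4? yes. Count so far: 1
Gen 5: crossing 1x5. Involves strand 4? no. Count so far: 1
Gen 6: crossing 4x5. Involves strand 4? yes. Count so far: 2
Gen 7: crossing 3x2. Involves strand 4? no. Count so far: 2
Gen 8: crossing 3x5. Involves strand 4? no. Count so far: 2
Gen 9: crossing 2x5. Involves strand 4? no. Count so far: 2
Gen 10: crossing 4x1. Involves strand 4? yes. Count so far: 3
Gen 11: crossing 3x1. Involves strand 4? no. Count so far: 3
Gen 12: crossing 5x2. Involves strand 4? no. Count so far: 3

Answer: 3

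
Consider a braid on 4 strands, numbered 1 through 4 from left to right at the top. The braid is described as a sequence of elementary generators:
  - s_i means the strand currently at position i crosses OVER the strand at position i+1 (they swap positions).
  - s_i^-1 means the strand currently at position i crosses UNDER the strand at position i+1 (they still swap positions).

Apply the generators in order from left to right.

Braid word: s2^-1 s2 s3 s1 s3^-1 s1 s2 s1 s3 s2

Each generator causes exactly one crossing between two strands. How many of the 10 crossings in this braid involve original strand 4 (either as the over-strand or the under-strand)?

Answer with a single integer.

Answer: 4

Derivation:
Gen 1: crossing 2x3. Involves strand 4? no. Count so far: 0
Gen 2: crossing 3x2. Involves strand 4? no. Count so far: 0
Gen 3: crossing 3x4. Involves strand 4? yes. Count so far: 1
Gen 4: crossing 1x2. Involves strand 4? no. Count so far: 1
Gen 5: crossing 4x3. Involves strand 4? yes. Count so far: 2
Gen 6: crossing 2x1. Involves strand 4? no. Count so far: 2
Gen 7: crossing 2x3. Involves strand 4? no. Count so far: 2
Gen 8: crossing 1x3. Involves strand 4? no. Count so far: 2
Gen 9: crossing 2x4. Involves strand 4? yes. Count so far: 3
Gen 10: crossing 1x4. Involves strand 4? yes. Count so far: 4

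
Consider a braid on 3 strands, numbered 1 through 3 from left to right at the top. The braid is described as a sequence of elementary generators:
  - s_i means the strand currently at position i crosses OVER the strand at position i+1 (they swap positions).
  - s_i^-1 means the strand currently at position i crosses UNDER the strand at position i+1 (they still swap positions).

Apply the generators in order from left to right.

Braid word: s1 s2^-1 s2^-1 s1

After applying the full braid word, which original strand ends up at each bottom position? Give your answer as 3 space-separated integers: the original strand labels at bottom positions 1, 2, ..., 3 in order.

Answer: 1 2 3

Derivation:
Gen 1 (s1): strand 1 crosses over strand 2. Perm now: [2 1 3]
Gen 2 (s2^-1): strand 1 crosses under strand 3. Perm now: [2 3 1]
Gen 3 (s2^-1): strand 3 crosses under strand 1. Perm now: [2 1 3]
Gen 4 (s1): strand 2 crosses over strand 1. Perm now: [1 2 3]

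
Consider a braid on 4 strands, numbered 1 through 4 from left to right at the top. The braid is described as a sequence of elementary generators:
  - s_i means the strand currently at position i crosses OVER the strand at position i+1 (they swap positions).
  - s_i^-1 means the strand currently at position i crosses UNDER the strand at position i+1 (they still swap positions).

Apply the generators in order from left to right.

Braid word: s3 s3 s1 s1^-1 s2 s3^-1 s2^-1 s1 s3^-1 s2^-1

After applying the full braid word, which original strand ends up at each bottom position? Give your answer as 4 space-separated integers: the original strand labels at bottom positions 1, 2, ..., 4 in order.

Gen 1 (s3): strand 3 crosses over strand 4. Perm now: [1 2 4 3]
Gen 2 (s3): strand 4 crosses over strand 3. Perm now: [1 2 3 4]
Gen 3 (s1): strand 1 crosses over strand 2. Perm now: [2 1 3 4]
Gen 4 (s1^-1): strand 2 crosses under strand 1. Perm now: [1 2 3 4]
Gen 5 (s2): strand 2 crosses over strand 3. Perm now: [1 3 2 4]
Gen 6 (s3^-1): strand 2 crosses under strand 4. Perm now: [1 3 4 2]
Gen 7 (s2^-1): strand 3 crosses under strand 4. Perm now: [1 4 3 2]
Gen 8 (s1): strand 1 crosses over strand 4. Perm now: [4 1 3 2]
Gen 9 (s3^-1): strand 3 crosses under strand 2. Perm now: [4 1 2 3]
Gen 10 (s2^-1): strand 1 crosses under strand 2. Perm now: [4 2 1 3]

Answer: 4 2 1 3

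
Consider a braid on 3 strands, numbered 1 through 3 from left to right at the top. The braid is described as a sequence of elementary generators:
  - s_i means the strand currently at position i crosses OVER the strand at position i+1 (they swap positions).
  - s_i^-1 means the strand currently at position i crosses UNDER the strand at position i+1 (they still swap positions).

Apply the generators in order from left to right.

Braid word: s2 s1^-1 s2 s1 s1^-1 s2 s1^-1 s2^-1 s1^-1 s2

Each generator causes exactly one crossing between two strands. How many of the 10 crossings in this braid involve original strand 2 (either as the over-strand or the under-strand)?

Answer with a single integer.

Answer: 7

Derivation:
Gen 1: crossing 2x3. Involves strand 2? yes. Count so far: 1
Gen 2: crossing 1x3. Involves strand 2? no. Count so far: 1
Gen 3: crossing 1x2. Involves strand 2? yes. Count so far: 2
Gen 4: crossing 3x2. Involves strand 2? yes. Count so far: 3
Gen 5: crossing 2x3. Involves strand 2? yes. Count so far: 4
Gen 6: crossing 2x1. Involves strand 2? yes. Count so far: 5
Gen 7: crossing 3x1. Involves strand 2? no. Count so far: 5
Gen 8: crossing 3x2. Involves strand 2? yes. Count so far: 6
Gen 9: crossing 1x2. Involves strand 2? yes. Count so far: 7
Gen 10: crossing 1x3. Involves strand 2? no. Count so far: 7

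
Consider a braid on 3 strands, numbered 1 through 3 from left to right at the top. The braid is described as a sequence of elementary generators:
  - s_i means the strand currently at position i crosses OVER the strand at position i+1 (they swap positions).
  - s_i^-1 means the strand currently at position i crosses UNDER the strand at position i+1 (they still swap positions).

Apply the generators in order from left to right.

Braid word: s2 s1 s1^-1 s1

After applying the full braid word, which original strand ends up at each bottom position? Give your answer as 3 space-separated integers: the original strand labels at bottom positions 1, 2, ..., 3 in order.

Gen 1 (s2): strand 2 crosses over strand 3. Perm now: [1 3 2]
Gen 2 (s1): strand 1 crosses over strand 3. Perm now: [3 1 2]
Gen 3 (s1^-1): strand 3 crosses under strand 1. Perm now: [1 3 2]
Gen 4 (s1): strand 1 crosses over strand 3. Perm now: [3 1 2]

Answer: 3 1 2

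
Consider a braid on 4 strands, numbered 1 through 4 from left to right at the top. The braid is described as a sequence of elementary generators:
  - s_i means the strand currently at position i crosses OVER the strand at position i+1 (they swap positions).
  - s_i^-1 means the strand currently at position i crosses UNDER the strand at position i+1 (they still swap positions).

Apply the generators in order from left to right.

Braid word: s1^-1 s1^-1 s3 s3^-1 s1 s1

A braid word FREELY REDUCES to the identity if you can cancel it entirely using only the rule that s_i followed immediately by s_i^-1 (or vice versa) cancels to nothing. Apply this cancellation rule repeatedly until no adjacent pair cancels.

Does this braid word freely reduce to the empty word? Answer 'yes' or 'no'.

Gen 1 (s1^-1): push. Stack: [s1^-1]
Gen 2 (s1^-1): push. Stack: [s1^-1 s1^-1]
Gen 3 (s3): push. Stack: [s1^-1 s1^-1 s3]
Gen 4 (s3^-1): cancels prior s3. Stack: [s1^-1 s1^-1]
Gen 5 (s1): cancels prior s1^-1. Stack: [s1^-1]
Gen 6 (s1): cancels prior s1^-1. Stack: []
Reduced word: (empty)

Answer: yes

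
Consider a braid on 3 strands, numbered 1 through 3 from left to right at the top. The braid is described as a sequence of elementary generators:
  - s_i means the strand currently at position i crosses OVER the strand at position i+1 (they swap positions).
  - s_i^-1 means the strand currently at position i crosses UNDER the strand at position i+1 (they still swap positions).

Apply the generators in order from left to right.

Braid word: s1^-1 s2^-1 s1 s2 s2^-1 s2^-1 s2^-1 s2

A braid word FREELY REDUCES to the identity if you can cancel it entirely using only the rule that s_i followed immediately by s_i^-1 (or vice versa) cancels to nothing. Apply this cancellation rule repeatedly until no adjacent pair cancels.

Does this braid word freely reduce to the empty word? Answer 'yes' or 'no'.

Gen 1 (s1^-1): push. Stack: [s1^-1]
Gen 2 (s2^-1): push. Stack: [s1^-1 s2^-1]
Gen 3 (s1): push. Stack: [s1^-1 s2^-1 s1]
Gen 4 (s2): push. Stack: [s1^-1 s2^-1 s1 s2]
Gen 5 (s2^-1): cancels prior s2. Stack: [s1^-1 s2^-1 s1]
Gen 6 (s2^-1): push. Stack: [s1^-1 s2^-1 s1 s2^-1]
Gen 7 (s2^-1): push. Stack: [s1^-1 s2^-1 s1 s2^-1 s2^-1]
Gen 8 (s2): cancels prior s2^-1. Stack: [s1^-1 s2^-1 s1 s2^-1]
Reduced word: s1^-1 s2^-1 s1 s2^-1

Answer: no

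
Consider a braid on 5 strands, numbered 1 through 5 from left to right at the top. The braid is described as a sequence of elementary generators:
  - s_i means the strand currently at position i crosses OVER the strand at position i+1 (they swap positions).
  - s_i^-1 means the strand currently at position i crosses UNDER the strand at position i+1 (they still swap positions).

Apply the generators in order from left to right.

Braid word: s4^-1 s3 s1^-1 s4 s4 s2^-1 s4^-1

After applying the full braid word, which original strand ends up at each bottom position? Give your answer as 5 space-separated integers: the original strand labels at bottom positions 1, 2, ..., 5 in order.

Answer: 2 5 1 4 3

Derivation:
Gen 1 (s4^-1): strand 4 crosses under strand 5. Perm now: [1 2 3 5 4]
Gen 2 (s3): strand 3 crosses over strand 5. Perm now: [1 2 5 3 4]
Gen 3 (s1^-1): strand 1 crosses under strand 2. Perm now: [2 1 5 3 4]
Gen 4 (s4): strand 3 crosses over strand 4. Perm now: [2 1 5 4 3]
Gen 5 (s4): strand 4 crosses over strand 3. Perm now: [2 1 5 3 4]
Gen 6 (s2^-1): strand 1 crosses under strand 5. Perm now: [2 5 1 3 4]
Gen 7 (s4^-1): strand 3 crosses under strand 4. Perm now: [2 5 1 4 3]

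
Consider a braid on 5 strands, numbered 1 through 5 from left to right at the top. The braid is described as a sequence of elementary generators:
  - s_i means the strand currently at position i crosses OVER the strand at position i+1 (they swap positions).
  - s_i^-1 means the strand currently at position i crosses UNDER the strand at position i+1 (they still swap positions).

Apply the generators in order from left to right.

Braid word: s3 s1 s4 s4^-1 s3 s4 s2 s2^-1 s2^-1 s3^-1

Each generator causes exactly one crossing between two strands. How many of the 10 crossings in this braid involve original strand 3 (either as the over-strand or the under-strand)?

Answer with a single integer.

Gen 1: crossing 3x4. Involves strand 3? yes. Count so far: 1
Gen 2: crossing 1x2. Involves strand 3? no. Count so far: 1
Gen 3: crossing 3x5. Involves strand 3? yes. Count so far: 2
Gen 4: crossing 5x3. Involves strand 3? yes. Count so far: 3
Gen 5: crossing 4x3. Involves strand 3? yes. Count so far: 4
Gen 6: crossing 4x5. Involves strand 3? no. Count so far: 4
Gen 7: crossing 1x3. Involves strand 3? yes. Count so far: 5
Gen 8: crossing 3x1. Involves strand 3? yes. Count so far: 6
Gen 9: crossing 1x3. Involves strand 3? yes. Count so far: 7
Gen 10: crossing 1x5. Involves strand 3? no. Count so far: 7

Answer: 7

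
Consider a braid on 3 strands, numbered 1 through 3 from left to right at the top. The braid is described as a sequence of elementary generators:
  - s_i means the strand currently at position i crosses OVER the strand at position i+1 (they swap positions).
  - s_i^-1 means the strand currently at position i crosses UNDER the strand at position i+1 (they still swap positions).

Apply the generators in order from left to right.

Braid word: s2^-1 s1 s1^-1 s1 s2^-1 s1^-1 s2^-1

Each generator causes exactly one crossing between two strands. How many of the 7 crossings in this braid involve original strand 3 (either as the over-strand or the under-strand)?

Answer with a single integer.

Gen 1: crossing 2x3. Involves strand 3? yes. Count so far: 1
Gen 2: crossing 1x3. Involves strand 3? yes. Count so far: 2
Gen 3: crossing 3x1. Involves strand 3? yes. Count so far: 3
Gen 4: crossing 1x3. Involves strand 3? yes. Count so far: 4
Gen 5: crossing 1x2. Involves strand 3? no. Count so far: 4
Gen 6: crossing 3x2. Involves strand 3? yes. Count so far: 5
Gen 7: crossing 3x1. Involves strand 3? yes. Count so far: 6

Answer: 6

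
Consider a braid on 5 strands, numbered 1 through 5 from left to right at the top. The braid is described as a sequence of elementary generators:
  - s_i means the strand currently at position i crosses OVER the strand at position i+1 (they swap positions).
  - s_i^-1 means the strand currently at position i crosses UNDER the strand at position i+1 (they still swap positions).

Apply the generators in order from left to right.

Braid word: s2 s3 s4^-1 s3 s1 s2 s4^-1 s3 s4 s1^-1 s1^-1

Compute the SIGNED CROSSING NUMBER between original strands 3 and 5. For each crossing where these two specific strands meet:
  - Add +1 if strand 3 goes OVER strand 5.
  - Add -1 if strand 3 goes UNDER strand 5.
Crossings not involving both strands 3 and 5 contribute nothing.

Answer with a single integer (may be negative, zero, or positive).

Answer: 0

Derivation:
Gen 1: crossing 2x3. Both 3&5? no. Sum: 0
Gen 2: crossing 2x4. Both 3&5? no. Sum: 0
Gen 3: crossing 2x5. Both 3&5? no. Sum: 0
Gen 4: crossing 4x5. Both 3&5? no. Sum: 0
Gen 5: crossing 1x3. Both 3&5? no. Sum: 0
Gen 6: crossing 1x5. Both 3&5? no. Sum: 0
Gen 7: crossing 4x2. Both 3&5? no. Sum: 0
Gen 8: crossing 1x2. Both 3&5? no. Sum: 0
Gen 9: crossing 1x4. Both 3&5? no. Sum: 0
Gen 10: 3 under 5. Both 3&5? yes. Contrib: -1. Sum: -1
Gen 11: 5 under 3. Both 3&5? yes. Contrib: +1. Sum: 0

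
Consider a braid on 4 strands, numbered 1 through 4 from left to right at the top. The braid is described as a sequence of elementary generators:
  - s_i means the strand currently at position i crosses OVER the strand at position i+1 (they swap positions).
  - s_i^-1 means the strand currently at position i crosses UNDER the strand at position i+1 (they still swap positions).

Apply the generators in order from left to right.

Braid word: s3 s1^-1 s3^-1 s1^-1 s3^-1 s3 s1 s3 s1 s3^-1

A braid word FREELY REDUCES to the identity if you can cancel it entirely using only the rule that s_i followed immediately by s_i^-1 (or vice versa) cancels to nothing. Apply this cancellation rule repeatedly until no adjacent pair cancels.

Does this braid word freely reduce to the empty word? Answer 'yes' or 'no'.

Gen 1 (s3): push. Stack: [s3]
Gen 2 (s1^-1): push. Stack: [s3 s1^-1]
Gen 3 (s3^-1): push. Stack: [s3 s1^-1 s3^-1]
Gen 4 (s1^-1): push. Stack: [s3 s1^-1 s3^-1 s1^-1]
Gen 5 (s3^-1): push. Stack: [s3 s1^-1 s3^-1 s1^-1 s3^-1]
Gen 6 (s3): cancels prior s3^-1. Stack: [s3 s1^-1 s3^-1 s1^-1]
Gen 7 (s1): cancels prior s1^-1. Stack: [s3 s1^-1 s3^-1]
Gen 8 (s3): cancels prior s3^-1. Stack: [s3 s1^-1]
Gen 9 (s1): cancels prior s1^-1. Stack: [s3]
Gen 10 (s3^-1): cancels prior s3. Stack: []
Reduced word: (empty)

Answer: yes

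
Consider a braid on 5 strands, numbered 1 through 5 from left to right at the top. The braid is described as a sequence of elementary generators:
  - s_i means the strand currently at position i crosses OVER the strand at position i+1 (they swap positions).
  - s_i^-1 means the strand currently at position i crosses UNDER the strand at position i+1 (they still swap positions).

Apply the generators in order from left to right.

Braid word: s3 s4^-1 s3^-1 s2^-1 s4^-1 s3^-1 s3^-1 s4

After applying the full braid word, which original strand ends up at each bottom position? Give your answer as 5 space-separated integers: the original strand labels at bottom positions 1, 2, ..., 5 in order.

Answer: 1 5 2 4 3

Derivation:
Gen 1 (s3): strand 3 crosses over strand 4. Perm now: [1 2 4 3 5]
Gen 2 (s4^-1): strand 3 crosses under strand 5. Perm now: [1 2 4 5 3]
Gen 3 (s3^-1): strand 4 crosses under strand 5. Perm now: [1 2 5 4 3]
Gen 4 (s2^-1): strand 2 crosses under strand 5. Perm now: [1 5 2 4 3]
Gen 5 (s4^-1): strand 4 crosses under strand 3. Perm now: [1 5 2 3 4]
Gen 6 (s3^-1): strand 2 crosses under strand 3. Perm now: [1 5 3 2 4]
Gen 7 (s3^-1): strand 3 crosses under strand 2. Perm now: [1 5 2 3 4]
Gen 8 (s4): strand 3 crosses over strand 4. Perm now: [1 5 2 4 3]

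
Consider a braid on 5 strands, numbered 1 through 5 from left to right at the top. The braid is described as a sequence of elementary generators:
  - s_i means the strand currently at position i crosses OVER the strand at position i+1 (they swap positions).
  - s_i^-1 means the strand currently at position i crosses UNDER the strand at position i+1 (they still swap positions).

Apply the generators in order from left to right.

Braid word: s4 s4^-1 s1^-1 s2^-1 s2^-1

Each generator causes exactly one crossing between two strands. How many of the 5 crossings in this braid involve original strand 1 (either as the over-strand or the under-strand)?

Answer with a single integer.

Answer: 3

Derivation:
Gen 1: crossing 4x5. Involves strand 1? no. Count so far: 0
Gen 2: crossing 5x4. Involves strand 1? no. Count so far: 0
Gen 3: crossing 1x2. Involves strand 1? yes. Count so far: 1
Gen 4: crossing 1x3. Involves strand 1? yes. Count so far: 2
Gen 5: crossing 3x1. Involves strand 1? yes. Count so far: 3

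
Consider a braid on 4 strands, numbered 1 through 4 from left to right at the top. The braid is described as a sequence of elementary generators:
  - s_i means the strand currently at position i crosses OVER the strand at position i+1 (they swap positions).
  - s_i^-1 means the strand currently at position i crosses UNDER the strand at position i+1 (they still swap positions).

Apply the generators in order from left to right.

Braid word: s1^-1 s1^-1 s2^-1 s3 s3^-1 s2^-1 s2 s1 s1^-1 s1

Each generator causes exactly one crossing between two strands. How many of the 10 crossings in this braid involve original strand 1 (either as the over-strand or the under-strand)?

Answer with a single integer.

Answer: 5

Derivation:
Gen 1: crossing 1x2. Involves strand 1? yes. Count so far: 1
Gen 2: crossing 2x1. Involves strand 1? yes. Count so far: 2
Gen 3: crossing 2x3. Involves strand 1? no. Count so far: 2
Gen 4: crossing 2x4. Involves strand 1? no. Count so far: 2
Gen 5: crossing 4x2. Involves strand 1? no. Count so far: 2
Gen 6: crossing 3x2. Involves strand 1? no. Count so far: 2
Gen 7: crossing 2x3. Involves strand 1? no. Count so far: 2
Gen 8: crossing 1x3. Involves strand 1? yes. Count so far: 3
Gen 9: crossing 3x1. Involves strand 1? yes. Count so far: 4
Gen 10: crossing 1x3. Involves strand 1? yes. Count so far: 5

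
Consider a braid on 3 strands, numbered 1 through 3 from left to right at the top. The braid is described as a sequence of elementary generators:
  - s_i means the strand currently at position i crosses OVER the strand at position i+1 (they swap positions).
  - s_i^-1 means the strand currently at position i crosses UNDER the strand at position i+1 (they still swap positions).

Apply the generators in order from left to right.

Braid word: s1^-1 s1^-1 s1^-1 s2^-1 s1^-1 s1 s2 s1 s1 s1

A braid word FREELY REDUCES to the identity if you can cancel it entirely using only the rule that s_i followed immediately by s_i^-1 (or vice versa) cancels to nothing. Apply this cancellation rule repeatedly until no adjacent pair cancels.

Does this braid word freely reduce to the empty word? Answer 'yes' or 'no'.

Gen 1 (s1^-1): push. Stack: [s1^-1]
Gen 2 (s1^-1): push. Stack: [s1^-1 s1^-1]
Gen 3 (s1^-1): push. Stack: [s1^-1 s1^-1 s1^-1]
Gen 4 (s2^-1): push. Stack: [s1^-1 s1^-1 s1^-1 s2^-1]
Gen 5 (s1^-1): push. Stack: [s1^-1 s1^-1 s1^-1 s2^-1 s1^-1]
Gen 6 (s1): cancels prior s1^-1. Stack: [s1^-1 s1^-1 s1^-1 s2^-1]
Gen 7 (s2): cancels prior s2^-1. Stack: [s1^-1 s1^-1 s1^-1]
Gen 8 (s1): cancels prior s1^-1. Stack: [s1^-1 s1^-1]
Gen 9 (s1): cancels prior s1^-1. Stack: [s1^-1]
Gen 10 (s1): cancels prior s1^-1. Stack: []
Reduced word: (empty)

Answer: yes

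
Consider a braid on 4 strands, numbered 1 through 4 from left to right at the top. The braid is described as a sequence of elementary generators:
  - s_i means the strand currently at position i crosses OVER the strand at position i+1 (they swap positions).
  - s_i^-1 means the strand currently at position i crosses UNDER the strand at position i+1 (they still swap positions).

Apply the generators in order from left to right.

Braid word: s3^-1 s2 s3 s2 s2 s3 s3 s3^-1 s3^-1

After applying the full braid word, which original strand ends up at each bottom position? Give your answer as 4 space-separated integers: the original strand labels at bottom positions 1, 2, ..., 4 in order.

Answer: 1 4 3 2

Derivation:
Gen 1 (s3^-1): strand 3 crosses under strand 4. Perm now: [1 2 4 3]
Gen 2 (s2): strand 2 crosses over strand 4. Perm now: [1 4 2 3]
Gen 3 (s3): strand 2 crosses over strand 3. Perm now: [1 4 3 2]
Gen 4 (s2): strand 4 crosses over strand 3. Perm now: [1 3 4 2]
Gen 5 (s2): strand 3 crosses over strand 4. Perm now: [1 4 3 2]
Gen 6 (s3): strand 3 crosses over strand 2. Perm now: [1 4 2 3]
Gen 7 (s3): strand 2 crosses over strand 3. Perm now: [1 4 3 2]
Gen 8 (s3^-1): strand 3 crosses under strand 2. Perm now: [1 4 2 3]
Gen 9 (s3^-1): strand 2 crosses under strand 3. Perm now: [1 4 3 2]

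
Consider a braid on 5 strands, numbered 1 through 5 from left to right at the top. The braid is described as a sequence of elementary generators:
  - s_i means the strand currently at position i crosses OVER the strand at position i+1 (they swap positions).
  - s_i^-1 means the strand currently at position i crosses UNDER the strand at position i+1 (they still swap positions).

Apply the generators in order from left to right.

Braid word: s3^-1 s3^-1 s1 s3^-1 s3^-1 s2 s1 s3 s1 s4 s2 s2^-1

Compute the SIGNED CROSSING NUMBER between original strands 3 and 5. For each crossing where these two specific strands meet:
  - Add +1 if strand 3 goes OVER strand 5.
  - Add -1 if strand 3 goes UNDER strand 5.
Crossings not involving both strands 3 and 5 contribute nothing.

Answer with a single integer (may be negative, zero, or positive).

Gen 1: crossing 3x4. Both 3&5? no. Sum: 0
Gen 2: crossing 4x3. Both 3&5? no. Sum: 0
Gen 3: crossing 1x2. Both 3&5? no. Sum: 0
Gen 4: crossing 3x4. Both 3&5? no. Sum: 0
Gen 5: crossing 4x3. Both 3&5? no. Sum: 0
Gen 6: crossing 1x3. Both 3&5? no. Sum: 0
Gen 7: crossing 2x3. Both 3&5? no. Sum: 0
Gen 8: crossing 1x4. Both 3&5? no. Sum: 0
Gen 9: crossing 3x2. Both 3&5? no. Sum: 0
Gen 10: crossing 1x5. Both 3&5? no. Sum: 0
Gen 11: crossing 3x4. Both 3&5? no. Sum: 0
Gen 12: crossing 4x3. Both 3&5? no. Sum: 0

Answer: 0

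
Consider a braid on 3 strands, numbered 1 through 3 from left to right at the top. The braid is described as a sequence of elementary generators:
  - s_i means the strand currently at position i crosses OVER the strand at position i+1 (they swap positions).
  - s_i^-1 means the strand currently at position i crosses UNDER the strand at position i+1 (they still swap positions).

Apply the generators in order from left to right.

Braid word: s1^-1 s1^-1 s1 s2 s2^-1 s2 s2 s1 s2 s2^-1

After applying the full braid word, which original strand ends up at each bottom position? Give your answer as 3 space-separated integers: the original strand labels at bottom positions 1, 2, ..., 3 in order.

Gen 1 (s1^-1): strand 1 crosses under strand 2. Perm now: [2 1 3]
Gen 2 (s1^-1): strand 2 crosses under strand 1. Perm now: [1 2 3]
Gen 3 (s1): strand 1 crosses over strand 2. Perm now: [2 1 3]
Gen 4 (s2): strand 1 crosses over strand 3. Perm now: [2 3 1]
Gen 5 (s2^-1): strand 3 crosses under strand 1. Perm now: [2 1 3]
Gen 6 (s2): strand 1 crosses over strand 3. Perm now: [2 3 1]
Gen 7 (s2): strand 3 crosses over strand 1. Perm now: [2 1 3]
Gen 8 (s1): strand 2 crosses over strand 1. Perm now: [1 2 3]
Gen 9 (s2): strand 2 crosses over strand 3. Perm now: [1 3 2]
Gen 10 (s2^-1): strand 3 crosses under strand 2. Perm now: [1 2 3]

Answer: 1 2 3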